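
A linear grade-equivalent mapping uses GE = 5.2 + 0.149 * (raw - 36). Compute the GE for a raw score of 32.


raw - median = 32 - 36 = -4
slope * diff = 0.149 * -4 = -0.596
GE = 5.2 + -0.596
GE = 4.604

4.604


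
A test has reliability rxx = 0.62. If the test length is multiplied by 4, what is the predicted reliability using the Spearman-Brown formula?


r_new = (n * rxx) / (1 + (n-1) * rxx)
r_new = (4 * 0.62) / (1 + 3 * 0.62)
r_new = 2.48 / 2.86
r_new = 0.8671

0.8671


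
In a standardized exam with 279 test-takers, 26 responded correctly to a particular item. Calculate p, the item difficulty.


Item difficulty p = number correct / total examinees
p = 26 / 279
p = 0.0932

0.0932


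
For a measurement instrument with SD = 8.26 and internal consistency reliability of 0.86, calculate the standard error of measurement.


SEM = SD * sqrt(1 - rxx)
SEM = 8.26 * sqrt(1 - 0.86)
SEM = 8.26 * sqrt(0.14) = 8.26 * 0.374166
SEM = 3.0906

3.0906


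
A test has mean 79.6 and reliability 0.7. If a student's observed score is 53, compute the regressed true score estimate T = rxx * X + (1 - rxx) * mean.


T_est = rxx * X + (1 - rxx) * mean
T_est = 0.7 * 53 + 0.3 * 79.6
T_est = 37.1 + 23.88
T_est = 60.98

60.98


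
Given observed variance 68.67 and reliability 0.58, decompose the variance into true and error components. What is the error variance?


var_true = rxx * var_obs = 0.58 * 68.67 = 39.8286
var_error = var_obs - var_true
var_error = 68.67 - 39.8286
var_error = 28.8414

28.8414


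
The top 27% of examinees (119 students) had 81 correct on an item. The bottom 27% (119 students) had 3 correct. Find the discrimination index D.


p_upper = 81/119 = 0.6807
p_lower = 3/119 = 0.0252
D = 0.6807 - 0.0252 = 0.6555

0.6555


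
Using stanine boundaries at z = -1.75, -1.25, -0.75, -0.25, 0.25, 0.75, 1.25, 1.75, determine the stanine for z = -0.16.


Stanine boundaries: [-1.75, -1.25, -0.75, -0.25, 0.25, 0.75, 1.25, 1.75]
z = -0.16
Check each boundary:
  z >= -1.75 -> could be stanine 2
  z >= -1.25 -> could be stanine 3
  z >= -0.75 -> could be stanine 4
  z >= -0.25 -> could be stanine 5
  z < 0.25
  z < 0.75
  z < 1.25
  z < 1.75
Highest qualifying boundary gives stanine = 5

5


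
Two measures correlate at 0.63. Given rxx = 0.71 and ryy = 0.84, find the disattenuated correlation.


r_corrected = rxy / sqrt(rxx * ryy)
= 0.63 / sqrt(0.71 * 0.84)
= 0.63 / sqrt(0.5964)
= 0.63 / 0.772269
r_corrected = 0.8158

0.8158


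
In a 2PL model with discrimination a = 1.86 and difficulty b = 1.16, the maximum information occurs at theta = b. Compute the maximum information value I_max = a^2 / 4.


For 2PL, max info at theta = b = 1.16
I_max = a^2 / 4 = 1.86^2 / 4
= 3.4596 / 4
I_max = 0.8649

0.8649


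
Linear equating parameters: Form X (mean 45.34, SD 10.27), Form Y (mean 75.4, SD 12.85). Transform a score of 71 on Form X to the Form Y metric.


slope = SD_Y / SD_X = 12.85 / 10.27 ~ 1.2512
intercept = mean_Y - slope * mean_X = 75.4 - (12.85 / 10.27) * 45.34 ~ 18.6698
Y = slope * X + intercept. To avoid rounding drift from the rounded slope/intercept, evaluate the equivalent form Y = mean_Y + SD_Y * (X - mean_X) / SD_X at full precision:
Y = 75.4 + 12.85 * (71 - 45.34) / 10.27
Y = 75.4 + 12.85 * 25.66 / 10.27
Y = 75.4 + 329.731 / 10.27
Y = 75.4 + 32.1062
Y = 107.5062

107.5062


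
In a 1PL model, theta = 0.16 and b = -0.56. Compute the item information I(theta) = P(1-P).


P = 1/(1+exp(-(0.16--0.56))) = 0.6726
I = P*(1-P) = 0.6726 * 0.3274
I = 0.2202

0.2202


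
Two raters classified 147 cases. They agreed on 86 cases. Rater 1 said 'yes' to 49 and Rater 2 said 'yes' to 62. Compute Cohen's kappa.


P_o = 86/147 = 0.585034
P_e = (49*62 + 98*85) / 21609 = 0.526077
kappa = (P_o - P_e) / (1 - P_e)
kappa = (0.585034 - 0.526077) / (1 - 0.526077)
kappa = 0.1244

0.1244


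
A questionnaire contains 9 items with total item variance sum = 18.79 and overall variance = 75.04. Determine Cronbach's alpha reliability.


alpha = (k/(k-1)) * (1 - sum(si^2)/s_total^2)
= (9/8) * (1 - 18.79/75.04)
alpha = 0.8433

0.8433


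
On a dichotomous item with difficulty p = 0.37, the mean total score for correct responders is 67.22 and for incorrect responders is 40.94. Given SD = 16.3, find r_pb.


q = 1 - p = 0.63
rpb = ((M1 - M0) / SD) * sqrt(p * q)
rpb = ((67.22 - 40.94) / 16.3) * sqrt(0.37 * 0.63)
rpb = 0.7784

0.7784


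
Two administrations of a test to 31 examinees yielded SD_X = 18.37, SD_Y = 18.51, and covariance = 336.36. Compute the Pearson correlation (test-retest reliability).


r = cov(X,Y) / (SD_X * SD_Y)
r = 336.36 / (18.37 * 18.51)
r = 336.36 / 340.0287
r = 0.9892

0.9892


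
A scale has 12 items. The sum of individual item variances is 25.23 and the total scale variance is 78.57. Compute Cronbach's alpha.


alpha = (k/(k-1)) * (1 - sum(si^2)/s_total^2)
= (12/11) * (1 - 25.23/78.57)
alpha = 0.7406

0.7406


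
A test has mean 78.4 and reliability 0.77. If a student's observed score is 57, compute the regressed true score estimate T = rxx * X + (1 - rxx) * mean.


T_est = rxx * X + (1 - rxx) * mean
T_est = 0.77 * 57 + 0.23 * 78.4
T_est = 43.89 + 18.032
T_est = 61.922

61.922


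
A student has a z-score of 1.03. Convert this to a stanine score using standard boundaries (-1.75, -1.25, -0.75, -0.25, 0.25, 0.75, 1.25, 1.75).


Stanine boundaries: [-1.75, -1.25, -0.75, -0.25, 0.25, 0.75, 1.25, 1.75]
z = 1.03
Check each boundary:
  z >= -1.75 -> could be stanine 2
  z >= -1.25 -> could be stanine 3
  z >= -0.75 -> could be stanine 4
  z >= -0.25 -> could be stanine 5
  z >= 0.25 -> could be stanine 6
  z >= 0.75 -> could be stanine 7
  z < 1.25
  z < 1.75
Highest qualifying boundary gives stanine = 7

7


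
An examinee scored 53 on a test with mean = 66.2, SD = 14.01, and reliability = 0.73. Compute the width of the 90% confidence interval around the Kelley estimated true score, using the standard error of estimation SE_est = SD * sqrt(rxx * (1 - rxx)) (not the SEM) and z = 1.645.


True score estimate = 0.73*53 + 0.27*66.2 = 56.564
SE_est = SD * sqrt(rxx * (1 - rxx)) = 14.01 * sqrt(0.73 * 0.27) = 14.01 * sqrt(0.1971) = 6.219872
CI = T_est +/- z * SE_est, so width = 2 * z * SE_est = 2 * 1.645 * 6.219872
Width = 20.4634

20.4634


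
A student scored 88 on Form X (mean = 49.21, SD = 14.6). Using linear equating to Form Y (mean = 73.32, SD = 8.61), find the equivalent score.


slope = SD_Y / SD_X = 8.61 / 14.6 ~ 0.5897
intercept = mean_Y - slope * mean_X = 73.32 - (8.61 / 14.6) * 49.21 ~ 44.2996
Y = slope * X + intercept. To avoid rounding drift from the rounded slope/intercept, evaluate the equivalent form Y = mean_Y + SD_Y * (X - mean_X) / SD_X at full precision:
Y = 73.32 + 8.61 * (88 - 49.21) / 14.6
Y = 73.32 + 8.61 * 38.79 / 14.6
Y = 73.32 + 333.9819 / 14.6
Y = 73.32 + 22.8755
Y = 96.1955

96.1955


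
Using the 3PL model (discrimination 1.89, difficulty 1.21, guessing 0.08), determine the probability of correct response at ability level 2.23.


logit = 1.89*(2.23 - 1.21) = 1.9278
P* = 1/(1 + exp(-1.9278)) = 0.873
P = 0.08 + (1 - 0.08) * 0.873
P = 0.8832

0.8832


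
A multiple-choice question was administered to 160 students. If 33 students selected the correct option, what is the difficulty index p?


Item difficulty p = number correct / total examinees
p = 33 / 160
p = 0.2062

0.2062


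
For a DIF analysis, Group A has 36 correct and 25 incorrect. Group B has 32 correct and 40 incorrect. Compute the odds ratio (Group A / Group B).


Odds_A = 36/25 = 1.44
Odds_B = 32/40 = 0.8
OR = Odds_A / Odds_B = 1.44 / 0.8
Exactly, OR = (36 * 40) / (25 * 32) = 1440 / 800
OR = 1.8

1.8


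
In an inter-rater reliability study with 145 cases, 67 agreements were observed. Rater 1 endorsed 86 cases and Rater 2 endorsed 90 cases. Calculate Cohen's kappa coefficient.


P_o = 67/145 = 0.462069
P_e = (86*90 + 59*55) / 21025 = 0.522473
kappa = (P_o - P_e) / (1 - P_e)
kappa = (0.462069 - 0.522473) / (1 - 0.522473)
kappa = -0.1265

-0.1265


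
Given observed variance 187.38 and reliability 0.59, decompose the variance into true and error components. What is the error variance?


var_true = rxx * var_obs = 0.59 * 187.38 = 110.5542
var_error = var_obs - var_true
var_error = 187.38 - 110.5542
var_error = 76.8258

76.8258


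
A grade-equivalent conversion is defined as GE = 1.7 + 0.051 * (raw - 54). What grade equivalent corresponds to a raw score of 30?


raw - median = 30 - 54 = -24
slope * diff = 0.051 * -24 = -1.224
GE = 1.7 + -1.224
GE = 0.476

0.476


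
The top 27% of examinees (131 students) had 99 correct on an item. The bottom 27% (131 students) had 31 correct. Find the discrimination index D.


p_upper = 99/131 = 0.7557
p_lower = 31/131 = 0.2366
D = 0.7557 - 0.2366 = 0.5191

0.5191


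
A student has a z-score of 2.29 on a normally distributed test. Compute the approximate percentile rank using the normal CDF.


CDF(z) = 0.5 * (1 + erf(z/sqrt(2)))
erf(1.6193) = 0.978
CDF = 0.989
Percentile rank = 0.989 * 100 = 98.9

98.9


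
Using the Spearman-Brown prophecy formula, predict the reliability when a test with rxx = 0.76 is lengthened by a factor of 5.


r_new = (n * rxx) / (1 + (n-1) * rxx)
r_new = (5 * 0.76) / (1 + 4 * 0.76)
r_new = 3.8 / 4.04
r_new = 0.9406

0.9406


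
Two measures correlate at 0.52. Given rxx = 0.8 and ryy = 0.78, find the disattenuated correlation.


r_corrected = rxy / sqrt(rxx * ryy)
= 0.52 / sqrt(0.8 * 0.78)
= 0.52 / sqrt(0.624)
= 0.52 / 0.789937
r_corrected = 0.6583

0.6583


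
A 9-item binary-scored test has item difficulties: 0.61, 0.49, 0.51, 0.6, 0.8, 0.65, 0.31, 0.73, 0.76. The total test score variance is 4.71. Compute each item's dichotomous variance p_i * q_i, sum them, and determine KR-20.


For each item, compute p_i * q_i:
  Item 1: 0.61 * 0.39 = 0.2379
  Item 2: 0.49 * 0.51 = 0.2499
  Item 3: 0.51 * 0.49 = 0.2499
  Item 4: 0.6 * 0.4 = 0.24
  Item 5: 0.8 * 0.2 = 0.16
  Item 6: 0.65 * 0.35 = 0.2275
  Item 7: 0.31 * 0.69 = 0.2139
  Item 8: 0.73 * 0.27 = 0.1971
  Item 9: 0.76 * 0.24 = 0.1824
Sum(p_i * q_i) = 0.2379 + 0.2499 + 0.2499 + 0.24 + 0.16 + 0.2275 + 0.2139 + 0.1971 + 0.1824 = 1.9586
KR-20 = (k/(k-1)) * (1 - Sum(p_i*q_i) / Var_total)
= (9/8) * (1 - 1.9586/4.71)
= 1.125 * 0.5842
KR-20 = 0.6572

0.6572


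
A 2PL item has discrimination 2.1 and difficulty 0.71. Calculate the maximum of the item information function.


For 2PL, max info at theta = b = 0.71
I_max = a^2 / 4 = 2.1^2 / 4
= 4.41 / 4
I_max = 1.1025

1.1025


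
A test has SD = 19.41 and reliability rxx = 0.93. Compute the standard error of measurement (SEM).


SEM = SD * sqrt(1 - rxx)
SEM = 19.41 * sqrt(1 - 0.93)
SEM = 19.41 * sqrt(0.07) = 19.41 * 0.264575
SEM = 5.1354

5.1354


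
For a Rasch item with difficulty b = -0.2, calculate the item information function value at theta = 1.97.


P = 1/(1+exp(-(1.97--0.2))) = 0.8975
I = P*(1-P) = 0.8975 * 0.1025
I = 0.092

0.092


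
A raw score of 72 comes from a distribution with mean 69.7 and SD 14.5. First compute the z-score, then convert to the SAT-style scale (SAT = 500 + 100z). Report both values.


z = (X - mean) / SD = (72 - 69.7) / 14.5
z = 2.3 / 14.5
z = 0.1586
SAT-scale = SAT = 500 + 100z
Carry z at full precision (z = 2.3 / 14.5) into the conversion:
SAT-scale = 500 + 100 * (2.3 / 14.5) = 500 + 230 / 14.5
SAT-scale = 500 + 15.8621
SAT-scale = 515.8621

515.8621


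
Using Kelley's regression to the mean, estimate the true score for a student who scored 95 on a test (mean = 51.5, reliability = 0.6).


T_est = rxx * X + (1 - rxx) * mean
T_est = 0.6 * 95 + 0.4 * 51.5
T_est = 57.0 + 20.6
T_est = 77.6

77.6


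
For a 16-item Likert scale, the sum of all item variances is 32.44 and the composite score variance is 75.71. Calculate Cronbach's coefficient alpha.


alpha = (k/(k-1)) * (1 - sum(si^2)/s_total^2)
= (16/15) * (1 - 32.44/75.71)
alpha = 0.6096

0.6096


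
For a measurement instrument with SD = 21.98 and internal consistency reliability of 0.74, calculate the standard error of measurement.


SEM = SD * sqrt(1 - rxx)
SEM = 21.98 * sqrt(1 - 0.74)
SEM = 21.98 * sqrt(0.26) = 21.98 * 0.509902
SEM = 11.2076

11.2076


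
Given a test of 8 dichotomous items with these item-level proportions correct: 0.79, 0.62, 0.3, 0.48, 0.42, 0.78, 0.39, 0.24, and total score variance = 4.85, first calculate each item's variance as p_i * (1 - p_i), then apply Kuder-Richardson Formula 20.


For each item, compute p_i * q_i:
  Item 1: 0.79 * 0.21 = 0.1659
  Item 2: 0.62 * 0.38 = 0.2356
  Item 3: 0.3 * 0.7 = 0.21
  Item 4: 0.48 * 0.52 = 0.2496
  Item 5: 0.42 * 0.58 = 0.2436
  Item 6: 0.78 * 0.22 = 0.1716
  Item 7: 0.39 * 0.61 = 0.2379
  Item 8: 0.24 * 0.76 = 0.1824
Sum(p_i * q_i) = 0.1659 + 0.2356 + 0.21 + 0.2496 + 0.2436 + 0.1716 + 0.2379 + 0.1824 = 1.6966
KR-20 = (k/(k-1)) * (1 - Sum(p_i*q_i) / Var_total)
= (8/7) * (1 - 1.6966/4.85)
= 1.1429 * 0.6502
KR-20 = 0.7431

0.7431


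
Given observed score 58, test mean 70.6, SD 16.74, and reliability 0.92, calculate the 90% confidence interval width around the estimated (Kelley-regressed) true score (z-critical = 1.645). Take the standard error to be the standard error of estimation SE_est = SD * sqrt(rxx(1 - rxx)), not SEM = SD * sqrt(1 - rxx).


True score estimate = 0.92*58 + 0.08*70.6 = 59.008
SE_est = SD * sqrt(rxx * (1 - rxx)) = 16.74 * sqrt(0.92 * 0.08) = 16.74 * sqrt(0.0736) = 4.541448
CI = T_est +/- z * SE_est, so width = 2 * z * SE_est = 2 * 1.645 * 4.541448
Width = 14.9414

14.9414


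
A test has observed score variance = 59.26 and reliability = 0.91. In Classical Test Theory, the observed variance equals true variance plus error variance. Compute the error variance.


var_true = rxx * var_obs = 0.91 * 59.26 = 53.9266
var_error = var_obs - var_true
var_error = 59.26 - 53.9266
var_error = 5.3334

5.3334


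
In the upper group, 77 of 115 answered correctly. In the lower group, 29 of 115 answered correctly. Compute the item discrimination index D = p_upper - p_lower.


p_upper = 77/115 = 0.6696
p_lower = 29/115 = 0.2522
D = 0.6696 - 0.2522 = 0.4174

0.4174


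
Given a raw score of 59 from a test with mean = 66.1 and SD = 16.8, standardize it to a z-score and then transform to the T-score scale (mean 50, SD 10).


z = (X - mean) / SD = (59 - 66.1) / 16.8
z = -7.1 / 16.8
z = -0.4226
T-score = T = 50 + 10z
Carry z at full precision (z = -7.1 / 16.8) into the conversion:
T-score = 50 + 10 * (-7.1 / 16.8) = 50 + -71 / 16.8
T-score = 50 + -4.2262
T-score = 45.7738

45.7738


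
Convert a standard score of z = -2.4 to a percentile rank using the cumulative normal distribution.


CDF(z) = 0.5 * (1 + erf(z/sqrt(2)))
erf(-1.6971) = -0.9836
CDF = 0.0082
Percentile rank = 0.0082 * 100 = 0.82

0.82


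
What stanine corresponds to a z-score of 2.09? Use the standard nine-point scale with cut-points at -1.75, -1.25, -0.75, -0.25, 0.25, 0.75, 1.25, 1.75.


Stanine boundaries: [-1.75, -1.25, -0.75, -0.25, 0.25, 0.75, 1.25, 1.75]
z = 2.09
Check each boundary:
  z >= -1.75 -> could be stanine 2
  z >= -1.25 -> could be stanine 3
  z >= -0.75 -> could be stanine 4
  z >= -0.25 -> could be stanine 5
  z >= 0.25 -> could be stanine 6
  z >= 0.75 -> could be stanine 7
  z >= 1.25 -> could be stanine 8
  z >= 1.75 -> could be stanine 9
Highest qualifying boundary gives stanine = 9

9


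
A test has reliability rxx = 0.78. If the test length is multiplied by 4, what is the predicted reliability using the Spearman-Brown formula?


r_new = (n * rxx) / (1 + (n-1) * rxx)
r_new = (4 * 0.78) / (1 + 3 * 0.78)
r_new = 3.12 / 3.34
r_new = 0.9341

0.9341


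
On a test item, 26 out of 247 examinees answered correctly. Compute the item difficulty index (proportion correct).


Item difficulty p = number correct / total examinees
p = 26 / 247
p = 0.1053

0.1053


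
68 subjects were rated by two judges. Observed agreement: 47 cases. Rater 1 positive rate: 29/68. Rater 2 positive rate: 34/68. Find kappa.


P_o = 47/68 = 0.691176
P_e = (29*34 + 39*34) / 4624 = 0.5
kappa = (P_o - P_e) / (1 - P_e)
kappa = (0.691176 - 0.5) / (1 - 0.5)
kappa = 0.3824

0.3824


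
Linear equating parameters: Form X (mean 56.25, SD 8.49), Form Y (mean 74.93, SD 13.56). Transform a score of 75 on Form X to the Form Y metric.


slope = SD_Y / SD_X = 13.56 / 8.49 ~ 1.5972
intercept = mean_Y - slope * mean_X = 74.93 - (13.56 / 8.49) * 56.25 ~ -14.911
Y = slope * X + intercept. To avoid rounding drift from the rounded slope/intercept, evaluate the equivalent form Y = mean_Y + SD_Y * (X - mean_X) / SD_X at full precision:
Y = 74.93 + 13.56 * (75 - 56.25) / 8.49
Y = 74.93 + 13.56 * 18.75 / 8.49
Y = 74.93 + 254.25 / 8.49
Y = 74.93 + 29.947
Y = 104.877

104.877


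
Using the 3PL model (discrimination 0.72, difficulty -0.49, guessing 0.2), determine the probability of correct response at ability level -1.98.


logit = 0.72*(-1.98 - -0.49) = -1.0728
P* = 1/(1 + exp(--1.0728)) = 0.2549
P = 0.2 + (1 - 0.2) * 0.2549
P = 0.4039

0.4039


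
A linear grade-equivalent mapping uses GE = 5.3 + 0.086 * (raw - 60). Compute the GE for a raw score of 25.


raw - median = 25 - 60 = -35
slope * diff = 0.086 * -35 = -3.01
GE = 5.3 + -3.01
GE = 2.29

2.29


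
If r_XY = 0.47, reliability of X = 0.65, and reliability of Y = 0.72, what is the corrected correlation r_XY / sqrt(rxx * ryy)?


r_corrected = rxy / sqrt(rxx * ryy)
= 0.47 / sqrt(0.65 * 0.72)
= 0.47 / sqrt(0.468)
= 0.47 / 0.684105
r_corrected = 0.687

0.687


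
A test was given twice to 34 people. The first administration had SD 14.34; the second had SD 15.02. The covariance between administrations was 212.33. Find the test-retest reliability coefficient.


r = cov(X,Y) / (SD_X * SD_Y)
r = 212.33 / (14.34 * 15.02)
r = 212.33 / 215.3868
r = 0.9858

0.9858


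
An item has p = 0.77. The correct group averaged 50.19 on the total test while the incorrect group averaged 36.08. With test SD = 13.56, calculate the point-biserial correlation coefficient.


q = 1 - p = 0.23
rpb = ((M1 - M0) / SD) * sqrt(p * q)
rpb = ((50.19 - 36.08) / 13.56) * sqrt(0.77 * 0.23)
rpb = 0.4379

0.4379


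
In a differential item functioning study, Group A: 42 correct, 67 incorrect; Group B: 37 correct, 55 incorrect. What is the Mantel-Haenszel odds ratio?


Odds_A = 42/67 = 0.6269
Odds_B = 37/55 = 0.6727
OR = Odds_A / Odds_B = 0.6269 / 0.6727
Exactly, OR = (42 * 55) / (67 * 37) = 2310 / 2479
OR = 0.9318

0.9318


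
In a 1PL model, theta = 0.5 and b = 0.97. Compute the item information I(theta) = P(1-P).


P = 1/(1+exp(-(0.5-0.97))) = 0.3846
I = P*(1-P) = 0.3846 * 0.6154
I = 0.2367

0.2367


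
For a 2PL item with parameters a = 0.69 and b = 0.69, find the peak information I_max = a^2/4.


For 2PL, max info at theta = b = 0.69
I_max = a^2 / 4 = 0.69^2 / 4
= 0.4761 / 4
I_max = 0.119

0.119


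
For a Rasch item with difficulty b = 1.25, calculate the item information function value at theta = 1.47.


P = 1/(1+exp(-(1.47-1.25))) = 0.5548
I = P*(1-P) = 0.5548 * 0.4452
I = 0.247

0.247


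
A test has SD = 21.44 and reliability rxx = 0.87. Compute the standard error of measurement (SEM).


SEM = SD * sqrt(1 - rxx)
SEM = 21.44 * sqrt(1 - 0.87)
SEM = 21.44 * sqrt(0.13) = 21.44 * 0.360555
SEM = 7.7303

7.7303


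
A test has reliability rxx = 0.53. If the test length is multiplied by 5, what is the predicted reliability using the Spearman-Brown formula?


r_new = (n * rxx) / (1 + (n-1) * rxx)
r_new = (5 * 0.53) / (1 + 4 * 0.53)
r_new = 2.65 / 3.12
r_new = 0.8494

0.8494


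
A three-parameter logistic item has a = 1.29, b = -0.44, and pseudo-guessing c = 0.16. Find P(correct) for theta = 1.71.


logit = 1.29*(1.71 - -0.44) = 2.7735
P* = 1/(1 + exp(-2.7735)) = 0.9412
P = 0.16 + (1 - 0.16) * 0.9412
P = 0.9506

0.9506


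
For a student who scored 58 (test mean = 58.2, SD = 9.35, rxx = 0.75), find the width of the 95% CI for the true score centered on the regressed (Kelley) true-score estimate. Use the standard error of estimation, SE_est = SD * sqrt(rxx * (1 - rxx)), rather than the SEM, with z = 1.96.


True score estimate = 0.75*58 + 0.25*58.2 = 58.05
SE_est = SD * sqrt(rxx * (1 - rxx)) = 9.35 * sqrt(0.75 * 0.25) = 9.35 * sqrt(0.1875) = 4.048669
CI = T_est +/- z * SE_est, so width = 2 * z * SE_est = 2 * 1.96 * 4.048669
Width = 15.8708

15.8708


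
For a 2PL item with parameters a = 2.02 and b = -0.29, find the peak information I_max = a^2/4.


For 2PL, max info at theta = b = -0.29
I_max = a^2 / 4 = 2.02^2 / 4
= 4.0804 / 4
I_max = 1.0201

1.0201


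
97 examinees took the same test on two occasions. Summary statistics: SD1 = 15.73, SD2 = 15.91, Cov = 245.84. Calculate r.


r = cov(X,Y) / (SD_X * SD_Y)
r = 245.84 / (15.73 * 15.91)
r = 245.84 / 250.2643
r = 0.9823

0.9823


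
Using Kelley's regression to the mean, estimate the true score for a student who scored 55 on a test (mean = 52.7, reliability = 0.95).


T_est = rxx * X + (1 - rxx) * mean
T_est = 0.95 * 55 + 0.05 * 52.7
T_est = 52.25 + 2.635
T_est = 54.885

54.885


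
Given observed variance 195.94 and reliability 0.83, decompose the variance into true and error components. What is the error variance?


var_true = rxx * var_obs = 0.83 * 195.94 = 162.6302
var_error = var_obs - var_true
var_error = 195.94 - 162.6302
var_error = 33.3098

33.3098


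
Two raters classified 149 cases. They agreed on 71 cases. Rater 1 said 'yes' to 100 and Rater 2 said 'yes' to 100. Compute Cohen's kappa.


P_o = 71/149 = 0.47651
P_e = (100*100 + 49*49) / 22201 = 0.558578
kappa = (P_o - P_e) / (1 - P_e)
kappa = (0.47651 - 0.558578) / (1 - 0.558578)
kappa = -0.1859

-0.1859


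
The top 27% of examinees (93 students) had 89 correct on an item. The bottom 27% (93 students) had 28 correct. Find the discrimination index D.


p_upper = 89/93 = 0.957
p_lower = 28/93 = 0.3011
D = 0.957 - 0.3011 = 0.6559

0.6559


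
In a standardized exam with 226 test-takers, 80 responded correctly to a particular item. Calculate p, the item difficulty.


Item difficulty p = number correct / total examinees
p = 80 / 226
p = 0.354

0.354


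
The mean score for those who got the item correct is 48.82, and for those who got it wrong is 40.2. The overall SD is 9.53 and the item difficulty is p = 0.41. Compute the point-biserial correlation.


q = 1 - p = 0.59
rpb = ((M1 - M0) / SD) * sqrt(p * q)
rpb = ((48.82 - 40.2) / 9.53) * sqrt(0.41 * 0.59)
rpb = 0.4449

0.4449


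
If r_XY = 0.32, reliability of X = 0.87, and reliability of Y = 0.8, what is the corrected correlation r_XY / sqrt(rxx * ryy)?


r_corrected = rxy / sqrt(rxx * ryy)
= 0.32 / sqrt(0.87 * 0.8)
= 0.32 / sqrt(0.696)
= 0.32 / 0.834266
r_corrected = 0.3836

0.3836


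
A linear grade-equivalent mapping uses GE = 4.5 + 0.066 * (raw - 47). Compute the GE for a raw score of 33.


raw - median = 33 - 47 = -14
slope * diff = 0.066 * -14 = -0.924
GE = 4.5 + -0.924
GE = 3.576

3.576


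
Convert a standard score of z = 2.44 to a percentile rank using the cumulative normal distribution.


CDF(z) = 0.5 * (1 + erf(z/sqrt(2)))
erf(1.7253) = 0.9853
CDF = 0.9927
Percentile rank = 0.9927 * 100 = 99.27

99.27


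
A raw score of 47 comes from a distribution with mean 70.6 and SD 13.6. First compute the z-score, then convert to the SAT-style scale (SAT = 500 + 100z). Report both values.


z = (X - mean) / SD = (47 - 70.6) / 13.6
z = -23.6 / 13.6
z = -1.7353
SAT-scale = SAT = 500 + 100z
Carry z at full precision (z = -23.6 / 13.6) into the conversion:
SAT-scale = 500 + 100 * (-23.6 / 13.6) = 500 + -2360 / 13.6
SAT-scale = 500 + -173.5294
SAT-scale = 326.4706

326.4706


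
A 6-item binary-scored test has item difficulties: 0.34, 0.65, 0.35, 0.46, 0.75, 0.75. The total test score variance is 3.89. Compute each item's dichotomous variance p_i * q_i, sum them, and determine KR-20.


For each item, compute p_i * q_i:
  Item 1: 0.34 * 0.66 = 0.2244
  Item 2: 0.65 * 0.35 = 0.2275
  Item 3: 0.35 * 0.65 = 0.2275
  Item 4: 0.46 * 0.54 = 0.2484
  Item 5: 0.75 * 0.25 = 0.1875
  Item 6: 0.75 * 0.25 = 0.1875
Sum(p_i * q_i) = 0.2244 + 0.2275 + 0.2275 + 0.2484 + 0.1875 + 0.1875 = 1.3028
KR-20 = (k/(k-1)) * (1 - Sum(p_i*q_i) / Var_total)
= (6/5) * (1 - 1.3028/3.89)
= 1.2 * 0.6651
KR-20 = 0.7981

0.7981


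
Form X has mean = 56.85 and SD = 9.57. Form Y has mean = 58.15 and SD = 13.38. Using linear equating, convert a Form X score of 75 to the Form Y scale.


slope = SD_Y / SD_X = 13.38 / 9.57 ~ 1.3981
intercept = mean_Y - slope * mean_X = 58.15 - (13.38 / 9.57) * 56.85 ~ -21.3331
Y = slope * X + intercept. To avoid rounding drift from the rounded slope/intercept, evaluate the equivalent form Y = mean_Y + SD_Y * (X - mean_X) / SD_X at full precision:
Y = 58.15 + 13.38 * (75 - 56.85) / 9.57
Y = 58.15 + 13.38 * 18.15 / 9.57
Y = 58.15 + 242.847 / 9.57
Y = 58.15 + 25.3759
Y = 83.5259

83.5259


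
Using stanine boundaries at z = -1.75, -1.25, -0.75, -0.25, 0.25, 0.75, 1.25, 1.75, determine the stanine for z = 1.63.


Stanine boundaries: [-1.75, -1.25, -0.75, -0.25, 0.25, 0.75, 1.25, 1.75]
z = 1.63
Check each boundary:
  z >= -1.75 -> could be stanine 2
  z >= -1.25 -> could be stanine 3
  z >= -0.75 -> could be stanine 4
  z >= -0.25 -> could be stanine 5
  z >= 0.25 -> could be stanine 6
  z >= 0.75 -> could be stanine 7
  z >= 1.25 -> could be stanine 8
  z < 1.75
Highest qualifying boundary gives stanine = 8

8


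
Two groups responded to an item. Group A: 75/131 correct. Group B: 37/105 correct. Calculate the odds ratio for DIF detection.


Odds_A = 75/56 = 1.3393
Odds_B = 37/68 = 0.5441
OR = Odds_A / Odds_B = 1.3393 / 0.5441
Exactly, OR = (75 * 68) / (56 * 37) = 5100 / 2072
OR = 2.4614

2.4614


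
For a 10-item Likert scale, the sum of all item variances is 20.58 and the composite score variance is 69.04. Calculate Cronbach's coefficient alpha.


alpha = (k/(k-1)) * (1 - sum(si^2)/s_total^2)
= (10/9) * (1 - 20.58/69.04)
alpha = 0.7799

0.7799


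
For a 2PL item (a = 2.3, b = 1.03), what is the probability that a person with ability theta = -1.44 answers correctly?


a*(theta - b) = 2.3 * (-1.44 - 1.03) = -5.681
exp(--5.681) = 293.2425
P = 1 / (1 + 293.2425)
P = 0.0034

0.0034


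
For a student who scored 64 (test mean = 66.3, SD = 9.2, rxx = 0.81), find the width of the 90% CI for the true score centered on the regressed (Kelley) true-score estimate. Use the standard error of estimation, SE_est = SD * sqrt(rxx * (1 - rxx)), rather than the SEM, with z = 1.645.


True score estimate = 0.81*64 + 0.19*66.3 = 64.437
SE_est = SD * sqrt(rxx * (1 - rxx)) = 9.2 * sqrt(0.81 * 0.19) = 9.2 * sqrt(0.1539) = 3.609168
CI = T_est +/- z * SE_est, so width = 2 * z * SE_est = 2 * 1.645 * 3.609168
Width = 11.8742

11.8742


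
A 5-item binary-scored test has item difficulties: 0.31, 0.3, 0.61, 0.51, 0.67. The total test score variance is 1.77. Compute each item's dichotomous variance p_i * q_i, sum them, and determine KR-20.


For each item, compute p_i * q_i:
  Item 1: 0.31 * 0.69 = 0.2139
  Item 2: 0.3 * 0.7 = 0.21
  Item 3: 0.61 * 0.39 = 0.2379
  Item 4: 0.51 * 0.49 = 0.2499
  Item 5: 0.67 * 0.33 = 0.2211
Sum(p_i * q_i) = 0.2139 + 0.21 + 0.2379 + 0.2499 + 0.2211 = 1.1328
KR-20 = (k/(k-1)) * (1 - Sum(p_i*q_i) / Var_total)
= (5/4) * (1 - 1.1328/1.77)
= 1.25 * 0.36
KR-20 = 0.45

0.45


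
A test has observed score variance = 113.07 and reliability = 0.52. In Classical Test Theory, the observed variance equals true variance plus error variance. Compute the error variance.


var_true = rxx * var_obs = 0.52 * 113.07 = 58.7964
var_error = var_obs - var_true
var_error = 113.07 - 58.7964
var_error = 54.2736

54.2736


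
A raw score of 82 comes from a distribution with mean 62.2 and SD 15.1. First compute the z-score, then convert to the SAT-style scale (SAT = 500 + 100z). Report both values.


z = (X - mean) / SD = (82 - 62.2) / 15.1
z = 19.8 / 15.1
z = 1.3113
SAT-scale = SAT = 500 + 100z
Carry z at full precision (z = 19.8 / 15.1) into the conversion:
SAT-scale = 500 + 100 * (19.8 / 15.1) = 500 + 1980 / 15.1
SAT-scale = 500 + 131.1258
SAT-scale = 631.1258

631.1258


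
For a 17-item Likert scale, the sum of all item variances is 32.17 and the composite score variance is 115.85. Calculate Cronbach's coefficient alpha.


alpha = (k/(k-1)) * (1 - sum(si^2)/s_total^2)
= (17/16) * (1 - 32.17/115.85)
alpha = 0.7675

0.7675


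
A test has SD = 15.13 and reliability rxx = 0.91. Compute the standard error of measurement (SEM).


SEM = SD * sqrt(1 - rxx)
SEM = 15.13 * sqrt(1 - 0.91)
SEM = 15.13 * sqrt(0.09) = 15.13 * 0.3
SEM = 4.539

4.539


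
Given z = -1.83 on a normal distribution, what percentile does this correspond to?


CDF(z) = 0.5 * (1 + erf(z/sqrt(2)))
erf(-1.294) = -0.9328
CDF = 0.0336
Percentile rank = 0.0336 * 100 = 3.36

3.36


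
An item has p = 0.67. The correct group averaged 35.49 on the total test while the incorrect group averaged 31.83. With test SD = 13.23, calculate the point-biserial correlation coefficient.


q = 1 - p = 0.33
rpb = ((M1 - M0) / SD) * sqrt(p * q)
rpb = ((35.49 - 31.83) / 13.23) * sqrt(0.67 * 0.33)
rpb = 0.1301

0.1301


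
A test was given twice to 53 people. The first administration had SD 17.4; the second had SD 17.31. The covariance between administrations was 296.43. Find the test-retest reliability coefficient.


r = cov(X,Y) / (SD_X * SD_Y)
r = 296.43 / (17.4 * 17.31)
r = 296.43 / 301.194
r = 0.9842

0.9842


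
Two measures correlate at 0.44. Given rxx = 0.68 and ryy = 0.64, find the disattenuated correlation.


r_corrected = rxy / sqrt(rxx * ryy)
= 0.44 / sqrt(0.68 * 0.64)
= 0.44 / sqrt(0.4352)
= 0.44 / 0.659697
r_corrected = 0.667

0.667


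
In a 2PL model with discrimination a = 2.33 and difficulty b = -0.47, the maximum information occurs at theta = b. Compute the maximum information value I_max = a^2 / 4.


For 2PL, max info at theta = b = -0.47
I_max = a^2 / 4 = 2.33^2 / 4
= 5.4289 / 4
I_max = 1.3572

1.3572


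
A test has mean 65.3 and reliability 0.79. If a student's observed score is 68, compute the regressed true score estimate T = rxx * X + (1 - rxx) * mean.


T_est = rxx * X + (1 - rxx) * mean
T_est = 0.79 * 68 + 0.21 * 65.3
T_est = 53.72 + 13.713
T_est = 67.433

67.433


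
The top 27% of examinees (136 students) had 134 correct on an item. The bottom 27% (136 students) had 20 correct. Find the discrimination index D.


p_upper = 134/136 = 0.9853
p_lower = 20/136 = 0.1471
D = 0.9853 - 0.1471 = 0.8382

0.8382


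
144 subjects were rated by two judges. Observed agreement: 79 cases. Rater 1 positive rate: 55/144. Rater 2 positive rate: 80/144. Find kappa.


P_o = 79/144 = 0.548611
P_e = (55*80 + 89*64) / 20736 = 0.486883
kappa = (P_o - P_e) / (1 - P_e)
kappa = (0.548611 - 0.486883) / (1 - 0.486883)
kappa = 0.1203

0.1203


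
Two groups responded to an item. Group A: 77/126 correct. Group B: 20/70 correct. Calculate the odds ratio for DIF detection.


Odds_A = 77/49 = 1.5714
Odds_B = 20/50 = 0.4
OR = Odds_A / Odds_B = 1.5714 / 0.4
Exactly, OR = (77 * 50) / (49 * 20) = 3850 / 980
OR = 3.9286

3.9286


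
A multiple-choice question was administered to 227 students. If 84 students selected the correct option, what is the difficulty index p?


Item difficulty p = number correct / total examinees
p = 84 / 227
p = 0.37

0.37


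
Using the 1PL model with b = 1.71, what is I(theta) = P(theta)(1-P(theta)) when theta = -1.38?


P = 1/(1+exp(-(-1.38-1.71))) = 0.0435
I = P*(1-P) = 0.0435 * 0.9565
I = 0.0416

0.0416


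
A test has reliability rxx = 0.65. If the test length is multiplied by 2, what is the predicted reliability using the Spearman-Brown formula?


r_new = (n * rxx) / (1 + (n-1) * rxx)
r_new = (2 * 0.65) / (1 + 1 * 0.65)
r_new = 1.3 / 1.65
r_new = 0.7879

0.7879


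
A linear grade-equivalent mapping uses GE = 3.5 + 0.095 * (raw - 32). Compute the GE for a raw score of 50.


raw - median = 50 - 32 = 18
slope * diff = 0.095 * 18 = 1.71
GE = 3.5 + 1.71
GE = 5.21

5.21


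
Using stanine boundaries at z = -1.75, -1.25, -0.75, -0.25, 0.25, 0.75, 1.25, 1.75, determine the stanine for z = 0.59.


Stanine boundaries: [-1.75, -1.25, -0.75, -0.25, 0.25, 0.75, 1.25, 1.75]
z = 0.59
Check each boundary:
  z >= -1.75 -> could be stanine 2
  z >= -1.25 -> could be stanine 3
  z >= -0.75 -> could be stanine 4
  z >= -0.25 -> could be stanine 5
  z >= 0.25 -> could be stanine 6
  z < 0.75
  z < 1.25
  z < 1.75
Highest qualifying boundary gives stanine = 6

6


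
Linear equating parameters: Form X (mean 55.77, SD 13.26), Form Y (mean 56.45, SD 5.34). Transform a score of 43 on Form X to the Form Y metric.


slope = SD_Y / SD_X = 5.34 / 13.26 ~ 0.4027
intercept = mean_Y - slope * mean_X = 56.45 - (5.34 / 13.26) * 55.77 ~ 33.9906
Y = slope * X + intercept. To avoid rounding drift from the rounded slope/intercept, evaluate the equivalent form Y = mean_Y + SD_Y * (X - mean_X) / SD_X at full precision:
Y = 56.45 + 5.34 * (43 - 55.77) / 13.26
Y = 56.45 - 5.34 * 12.77 / 13.26
Y = 56.45 - 68.1918 / 13.26
Y = 56.45 - 5.1427
Y = 51.3073

51.3073


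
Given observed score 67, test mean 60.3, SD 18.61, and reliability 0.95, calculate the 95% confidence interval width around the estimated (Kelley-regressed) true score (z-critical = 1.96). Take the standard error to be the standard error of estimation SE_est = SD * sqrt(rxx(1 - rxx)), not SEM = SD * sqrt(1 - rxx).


True score estimate = 0.95*67 + 0.05*60.3 = 66.665
SE_est = SD * sqrt(rxx * (1 - rxx)) = 18.61 * sqrt(0.95 * 0.05) = 18.61 * sqrt(0.0475) = 4.055955
CI = T_est +/- z * SE_est, so width = 2 * z * SE_est = 2 * 1.96 * 4.055955
Width = 15.8993

15.8993


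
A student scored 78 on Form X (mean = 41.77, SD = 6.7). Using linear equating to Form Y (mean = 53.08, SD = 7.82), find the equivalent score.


slope = SD_Y / SD_X = 7.82 / 6.7 ~ 1.1672
intercept = mean_Y - slope * mean_X = 53.08 - (7.82 / 6.7) * 41.77 ~ 4.3276
Y = slope * X + intercept. To avoid rounding drift from the rounded slope/intercept, evaluate the equivalent form Y = mean_Y + SD_Y * (X - mean_X) / SD_X at full precision:
Y = 53.08 + 7.82 * (78 - 41.77) / 6.7
Y = 53.08 + 7.82 * 36.23 / 6.7
Y = 53.08 + 283.3186 / 6.7
Y = 53.08 + 42.2864
Y = 95.3664

95.3664


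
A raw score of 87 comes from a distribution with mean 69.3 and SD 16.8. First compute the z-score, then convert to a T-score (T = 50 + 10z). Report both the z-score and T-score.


z = (X - mean) / SD = (87 - 69.3) / 16.8
z = 17.7 / 16.8
z = 1.0536
T-score = T = 50 + 10z
Carry z at full precision (z = 17.7 / 16.8) into the conversion:
T-score = 50 + 10 * (17.7 / 16.8) = 50 + 177 / 16.8
T-score = 50 + 10.5357
T-score = 60.5357

60.5357


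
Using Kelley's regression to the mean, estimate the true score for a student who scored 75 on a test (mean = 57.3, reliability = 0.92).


T_est = rxx * X + (1 - rxx) * mean
T_est = 0.92 * 75 + 0.08 * 57.3
T_est = 69.0 + 4.584
T_est = 73.584

73.584


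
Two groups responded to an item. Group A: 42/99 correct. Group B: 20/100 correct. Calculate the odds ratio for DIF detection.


Odds_A = 42/57 = 0.7368
Odds_B = 20/80 = 0.25
OR = Odds_A / Odds_B = 0.7368 / 0.25
Exactly, OR = (42 * 80) / (57 * 20) = 3360 / 1140
OR = 2.9474

2.9474


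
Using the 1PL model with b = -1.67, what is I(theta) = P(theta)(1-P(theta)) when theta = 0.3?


P = 1/(1+exp(-(0.3--1.67))) = 0.8776
I = P*(1-P) = 0.8776 * 0.1224
I = 0.1074

0.1074


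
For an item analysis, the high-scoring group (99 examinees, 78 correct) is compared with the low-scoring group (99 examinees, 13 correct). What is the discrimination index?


p_upper = 78/99 = 0.7879
p_lower = 13/99 = 0.1313
D = 0.7879 - 0.1313 = 0.6566

0.6566


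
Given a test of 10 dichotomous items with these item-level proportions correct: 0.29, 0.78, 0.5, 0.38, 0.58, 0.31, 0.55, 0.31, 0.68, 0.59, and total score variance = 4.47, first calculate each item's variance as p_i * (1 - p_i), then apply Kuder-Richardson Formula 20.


For each item, compute p_i * q_i:
  Item 1: 0.29 * 0.71 = 0.2059
  Item 2: 0.78 * 0.22 = 0.1716
  Item 3: 0.5 * 0.5 = 0.25
  Item 4: 0.38 * 0.62 = 0.2356
  Item 5: 0.58 * 0.42 = 0.2436
  Item 6: 0.31 * 0.69 = 0.2139
  Item 7: 0.55 * 0.45 = 0.2475
  Item 8: 0.31 * 0.69 = 0.2139
  Item 9: 0.68 * 0.32 = 0.2176
  Item 10: 0.59 * 0.41 = 0.2419
Sum(p_i * q_i) = 0.2059 + 0.1716 + 0.25 + 0.2356 + 0.2436 + 0.2139 + 0.2475 + 0.2139 + 0.2176 + 0.2419 = 2.2415
KR-20 = (k/(k-1)) * (1 - Sum(p_i*q_i) / Var_total)
= (10/9) * (1 - 2.2415/4.47)
= 1.1111 * 0.4985
KR-20 = 0.5539

0.5539


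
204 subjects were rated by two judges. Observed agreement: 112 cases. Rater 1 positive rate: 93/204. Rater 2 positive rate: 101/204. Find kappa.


P_o = 112/204 = 0.54902
P_e = (93*101 + 111*103) / 41616 = 0.500433
kappa = (P_o - P_e) / (1 - P_e)
kappa = (0.54902 - 0.500433) / (1 - 0.500433)
kappa = 0.0973

0.0973


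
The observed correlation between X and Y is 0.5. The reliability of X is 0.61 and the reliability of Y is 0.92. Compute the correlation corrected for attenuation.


r_corrected = rxy / sqrt(rxx * ryy)
= 0.5 / sqrt(0.61 * 0.92)
= 0.5 / sqrt(0.5612)
= 0.5 / 0.749133
r_corrected = 0.6674

0.6674


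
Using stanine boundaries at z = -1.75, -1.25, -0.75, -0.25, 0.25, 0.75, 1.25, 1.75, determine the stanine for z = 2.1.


Stanine boundaries: [-1.75, -1.25, -0.75, -0.25, 0.25, 0.75, 1.25, 1.75]
z = 2.1
Check each boundary:
  z >= -1.75 -> could be stanine 2
  z >= -1.25 -> could be stanine 3
  z >= -0.75 -> could be stanine 4
  z >= -0.25 -> could be stanine 5
  z >= 0.25 -> could be stanine 6
  z >= 0.75 -> could be stanine 7
  z >= 1.25 -> could be stanine 8
  z >= 1.75 -> could be stanine 9
Highest qualifying boundary gives stanine = 9

9


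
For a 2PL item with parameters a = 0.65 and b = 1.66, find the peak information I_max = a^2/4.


For 2PL, max info at theta = b = 1.66
I_max = a^2 / 4 = 0.65^2 / 4
= 0.4225 / 4
I_max = 0.1056

0.1056


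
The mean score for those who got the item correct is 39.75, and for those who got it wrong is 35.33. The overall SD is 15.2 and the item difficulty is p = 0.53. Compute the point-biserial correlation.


q = 1 - p = 0.47
rpb = ((M1 - M0) / SD) * sqrt(p * q)
rpb = ((39.75 - 35.33) / 15.2) * sqrt(0.53 * 0.47)
rpb = 0.1451

0.1451


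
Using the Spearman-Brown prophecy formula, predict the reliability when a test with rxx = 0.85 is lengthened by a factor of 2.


r_new = (n * rxx) / (1 + (n-1) * rxx)
r_new = (2 * 0.85) / (1 + 1 * 0.85)
r_new = 1.7 / 1.85
r_new = 0.9189

0.9189


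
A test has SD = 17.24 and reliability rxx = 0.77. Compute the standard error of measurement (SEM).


SEM = SD * sqrt(1 - rxx)
SEM = 17.24 * sqrt(1 - 0.77)
SEM = 17.24 * sqrt(0.23) = 17.24 * 0.479583
SEM = 8.268

8.268


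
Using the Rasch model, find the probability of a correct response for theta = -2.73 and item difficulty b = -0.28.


theta - b = -2.73 - -0.28 = -2.45
exp(-(theta - b)) = exp(2.45) = 11.5883
P = 1 / (1 + 11.5883)
P = 0.0794

0.0794


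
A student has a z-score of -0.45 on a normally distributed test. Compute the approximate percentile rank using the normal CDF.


CDF(z) = 0.5 * (1 + erf(z/sqrt(2)))
erf(-0.3182) = -0.3473
CDF = 0.3264
Percentile rank = 0.3264 * 100 = 32.64

32.64


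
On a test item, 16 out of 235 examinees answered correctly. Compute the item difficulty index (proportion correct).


Item difficulty p = number correct / total examinees
p = 16 / 235
p = 0.0681

0.0681


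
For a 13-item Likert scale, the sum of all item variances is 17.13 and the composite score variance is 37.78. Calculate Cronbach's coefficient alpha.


alpha = (k/(k-1)) * (1 - sum(si^2)/s_total^2)
= (13/12) * (1 - 17.13/37.78)
alpha = 0.5921

0.5921


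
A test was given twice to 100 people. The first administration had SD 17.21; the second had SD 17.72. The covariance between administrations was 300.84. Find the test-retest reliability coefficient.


r = cov(X,Y) / (SD_X * SD_Y)
r = 300.84 / (17.21 * 17.72)
r = 300.84 / 304.9612
r = 0.9865

0.9865
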